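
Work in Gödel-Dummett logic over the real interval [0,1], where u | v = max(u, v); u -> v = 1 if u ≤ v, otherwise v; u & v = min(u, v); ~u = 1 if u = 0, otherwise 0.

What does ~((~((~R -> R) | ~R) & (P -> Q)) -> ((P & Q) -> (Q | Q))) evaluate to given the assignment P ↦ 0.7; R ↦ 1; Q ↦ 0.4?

0.00

~R: Gödel ¬ of 1 = 0 (operand ≠ 0)
(~R -> R): 0 ≤ 1, so result = 1
~R: Gödel ¬ of 1 = 0 (operand ≠ 0)
((~R -> R) | ~R) = max(1, 0) = 1
~((~R -> R) | ~R): Gödel ¬ of 1 = 0 (operand ≠ 0)
(P -> Q): 0.7 > 0.4, so result = 0.4
(~((~R -> R) | ~R) & (P -> Q)) = min(0, 0.4) = 0
(P & Q) = min(0.7, 0.4) = 0.4
(Q | Q) = max(0.4, 0.4) = 0.4
((P & Q) -> (Q | Q)): 0.4 ≤ 0.4, so result = 1
((~((~R -> R) | ~R) & (P -> Q)) -> ((P & Q) -> (Q | Q))): 0 ≤ 1, so result = 1
~((~((~R -> R) | ~R) & (P -> Q)) -> ((P & Q) -> (Q | Q))): Gödel ¬ of 1 = 0 (operand ≠ 0)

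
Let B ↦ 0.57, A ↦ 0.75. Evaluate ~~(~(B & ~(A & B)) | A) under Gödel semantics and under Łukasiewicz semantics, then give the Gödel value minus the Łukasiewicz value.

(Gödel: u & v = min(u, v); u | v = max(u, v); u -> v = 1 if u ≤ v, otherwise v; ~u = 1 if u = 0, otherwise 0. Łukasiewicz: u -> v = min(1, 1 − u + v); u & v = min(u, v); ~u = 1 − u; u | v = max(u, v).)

Gödel evaluation:
  (A & B) = min(0.75, 0.57) = 0.57
  ~(A & B): Gödel ¬ of 0.57 = 0 (operand ≠ 0)
  (B & ~(A & B)) = min(0.57, 0) = 0
  ~(B & ~(A & B)): Gödel ¬ of 0 = 1 (operand is 0)
  (~(B & ~(A & B)) | A) = max(1, 0.75) = 1
  ~(~(B & ~(A & B)) | A): Gödel ¬ of 1 = 0 (operand ≠ 0)
  ~~(~(B & ~(A & B)) | A): Gödel ¬ of 0 = 1 (operand is 0)
  Gödel value = 1
Łukasiewicz evaluation:
  (A & B) = min(0.75, 0.57) = 0.57
  ~(A & B): Łukasiewicz ¬ gives 1 − 0.57 = 0.43
  (B & ~(A & B)) = min(0.57, 0.43) = 0.43
  ~(B & ~(A & B)): Łukasiewicz ¬ gives 1 − 0.43 = 0.57
  (~(B & ~(A & B)) | A) = max(0.57, 0.75) = 0.75
  ~(~(B & ~(A & B)) | A): Łukasiewicz ¬ gives 1 − 0.75 = 0.25
  ~~(~(B & ~(A & B)) | A): Łukasiewicz ¬ gives 1 − 0.25 = 0.75
  Łukasiewicz value = 0.75
Difference: 1 − 0.75 = 0.25

0.25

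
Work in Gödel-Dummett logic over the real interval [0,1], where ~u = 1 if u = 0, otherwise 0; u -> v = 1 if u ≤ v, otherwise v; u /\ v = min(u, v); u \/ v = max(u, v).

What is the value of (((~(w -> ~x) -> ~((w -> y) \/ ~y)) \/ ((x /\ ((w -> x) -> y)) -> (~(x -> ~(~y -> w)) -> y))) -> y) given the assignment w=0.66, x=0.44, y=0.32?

0.32

~x: Gödel ¬ of 0.44 = 0 (operand ≠ 0)
(w -> ~x): 0.66 > 0, so result = 0
~(w -> ~x): Gödel ¬ of 0 = 1 (operand is 0)
(w -> y): 0.66 > 0.32, so result = 0.32
~y: Gödel ¬ of 0.32 = 0 (operand ≠ 0)
((w -> y) \/ ~y) = max(0.32, 0) = 0.32
~((w -> y) \/ ~y): Gödel ¬ of 0.32 = 0 (operand ≠ 0)
(~(w -> ~x) -> ~((w -> y) \/ ~y)): 1 > 0, so result = 0
(w -> x): 0.66 > 0.44, so result = 0.44
((w -> x) -> y): 0.44 > 0.32, so result = 0.32
(x /\ ((w -> x) -> y)) = min(0.44, 0.32) = 0.32
~y: Gödel ¬ of 0.32 = 0 (operand ≠ 0)
(~y -> w): 0 ≤ 0.66, so result = 1
~(~y -> w): Gödel ¬ of 1 = 0 (operand ≠ 0)
(x -> ~(~y -> w)): 0.44 > 0, so result = 0
~(x -> ~(~y -> w)): Gödel ¬ of 0 = 1 (operand is 0)
(~(x -> ~(~y -> w)) -> y): 1 > 0.32, so result = 0.32
((x /\ ((w -> x) -> y)) -> (~(x -> ~(~y -> w)) -> y)): 0.32 ≤ 0.32, so result = 1
((~(w -> ~x) -> ~((w -> y) \/ ~y)) \/ ((x /\ ((w -> x) -> y)) -> (~(x -> ~(~y -> w)) -> y))) = max(0, 1) = 1
(((~(w -> ~x) -> ~((w -> y) \/ ~y)) \/ ((x /\ ((w -> x) -> y)) -> (~(x -> ~(~y -> w)) -> y))) -> y): 1 > 0.32, so result = 0.32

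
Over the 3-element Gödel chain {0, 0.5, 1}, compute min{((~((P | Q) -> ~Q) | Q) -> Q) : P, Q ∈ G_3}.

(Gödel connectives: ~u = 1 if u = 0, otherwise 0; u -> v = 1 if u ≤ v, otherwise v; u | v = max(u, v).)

0.50

The minimum is attained at P = 0, Q = 0.5:
  (P | Q) = max(0, 0.5) = 0.5
  ~Q: Gödel ¬ of 0.5 = 0 (operand ≠ 0)
  ((P | Q) -> ~Q): 0.5 > 0, so result = 0
  ~((P | Q) -> ~Q): Gödel ¬ of 0 = 1 (operand is 0)
  (~((P | Q) -> ~Q) | Q) = max(1, 0.5) = 1
  ((~((P | Q) -> ~Q) | Q) -> Q): 1 > 0.5, so result = 0.5
Checking all 9 assignments confirms none give a value below 0.50.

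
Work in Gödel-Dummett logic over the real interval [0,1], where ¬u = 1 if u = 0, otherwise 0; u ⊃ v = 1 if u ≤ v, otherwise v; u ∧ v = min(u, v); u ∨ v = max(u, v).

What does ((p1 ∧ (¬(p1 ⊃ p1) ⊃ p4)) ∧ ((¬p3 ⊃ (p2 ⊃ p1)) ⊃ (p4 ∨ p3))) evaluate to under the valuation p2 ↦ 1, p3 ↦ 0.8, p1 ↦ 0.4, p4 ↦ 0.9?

(p1 ⊃ p1): 0.4 ≤ 0.4, so result = 1
¬(p1 ⊃ p1): Gödel ¬ of 1 = 0 (operand ≠ 0)
(¬(p1 ⊃ p1) ⊃ p4): 0 ≤ 0.9, so result = 1
(p1 ∧ (¬(p1 ⊃ p1) ⊃ p4)) = min(0.4, 1) = 0.4
¬p3: Gödel ¬ of 0.8 = 0 (operand ≠ 0)
(p2 ⊃ p1): 1 > 0.4, so result = 0.4
(¬p3 ⊃ (p2 ⊃ p1)): 0 ≤ 0.4, so result = 1
(p4 ∨ p3) = max(0.9, 0.8) = 0.9
((¬p3 ⊃ (p2 ⊃ p1)) ⊃ (p4 ∨ p3)): 1 > 0.9, so result = 0.9
((p1 ∧ (¬(p1 ⊃ p1) ⊃ p4)) ∧ ((¬p3 ⊃ (p2 ⊃ p1)) ⊃ (p4 ∨ p3))) = min(0.4, 0.9) = 0.4

0.40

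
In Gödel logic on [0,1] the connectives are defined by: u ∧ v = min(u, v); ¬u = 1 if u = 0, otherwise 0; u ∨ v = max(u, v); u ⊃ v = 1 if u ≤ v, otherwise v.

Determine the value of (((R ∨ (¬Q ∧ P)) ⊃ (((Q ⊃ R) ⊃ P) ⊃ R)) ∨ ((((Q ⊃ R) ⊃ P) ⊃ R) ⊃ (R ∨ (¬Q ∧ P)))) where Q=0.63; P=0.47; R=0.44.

1.00

¬Q: Gödel ¬ of 0.63 = 0 (operand ≠ 0)
(¬Q ∧ P) = min(0, 0.47) = 0
(R ∨ (¬Q ∧ P)) = max(0.44, 0) = 0.44
(Q ⊃ R): 0.63 > 0.44, so result = 0.44
((Q ⊃ R) ⊃ P): 0.44 ≤ 0.47, so result = 1
(((Q ⊃ R) ⊃ P) ⊃ R): 1 > 0.44, so result = 0.44
((R ∨ (¬Q ∧ P)) ⊃ (((Q ⊃ R) ⊃ P) ⊃ R)): 0.44 ≤ 0.44, so result = 1
(Q ⊃ R): 0.63 > 0.44, so result = 0.44
((Q ⊃ R) ⊃ P): 0.44 ≤ 0.47, so result = 1
(((Q ⊃ R) ⊃ P) ⊃ R): 1 > 0.44, so result = 0.44
¬Q: Gödel ¬ of 0.63 = 0 (operand ≠ 0)
(¬Q ∧ P) = min(0, 0.47) = 0
(R ∨ (¬Q ∧ P)) = max(0.44, 0) = 0.44
((((Q ⊃ R) ⊃ P) ⊃ R) ⊃ (R ∨ (¬Q ∧ P))): 0.44 ≤ 0.44, so result = 1
(((R ∨ (¬Q ∧ P)) ⊃ (((Q ⊃ R) ⊃ P) ⊃ R)) ∨ ((((Q ⊃ R) ⊃ P) ⊃ R) ⊃ (R ∨ (¬Q ∧ P)))) = max(1, 1) = 1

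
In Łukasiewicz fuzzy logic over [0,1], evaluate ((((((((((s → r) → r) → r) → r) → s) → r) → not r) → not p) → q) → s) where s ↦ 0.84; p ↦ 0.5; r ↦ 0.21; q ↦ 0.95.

(s → r): min(1, 1 − 0.84 + 0.21) = 0.37
((s → r) → r): min(1, 1 − 0.37 + 0.21) = 0.84
(((s → r) → r) → r): min(1, 1 − 0.84 + 0.21) = 0.37
((((s → r) → r) → r) → r): min(1, 1 − 0.37 + 0.21) = 0.84
(((((s → r) → r) → r) → r) → s): min(1, 1 − 0.84 + 0.84) = 1
((((((s → r) → r) → r) → r) → s) → r): min(1, 1 − 1 + 0.21) = 0.21
not r: Łukasiewicz ¬ gives 1 − 0.21 = 0.79
(((((((s → r) → r) → r) → r) → s) → r) → not r): min(1, 1 − 0.21 + 0.79) = 1
not p: Łukasiewicz ¬ gives 1 − 0.5 = 0.5
((((((((s → r) → r) → r) → r) → s) → r) → not r) → not p): min(1, 1 − 1 + 0.5) = 0.5
(((((((((s → r) → r) → r) → r) → s) → r) → not r) → not p) → q): min(1, 1 − 0.5 + 0.95) = 1
((((((((((s → r) → r) → r) → r) → s) → r) → not r) → not p) → q) → s): min(1, 1 − 1 + 0.84) = 0.84

0.84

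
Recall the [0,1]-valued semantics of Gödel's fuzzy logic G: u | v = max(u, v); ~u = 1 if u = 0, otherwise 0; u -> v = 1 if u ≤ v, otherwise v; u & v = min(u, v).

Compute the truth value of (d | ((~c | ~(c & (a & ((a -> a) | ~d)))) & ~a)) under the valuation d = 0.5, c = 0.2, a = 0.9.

0.50

~c: Gödel ¬ of 0.2 = 0 (operand ≠ 0)
(a -> a): 0.9 ≤ 0.9, so result = 1
~d: Gödel ¬ of 0.5 = 0 (operand ≠ 0)
((a -> a) | ~d) = max(1, 0) = 1
(a & ((a -> a) | ~d)) = min(0.9, 1) = 0.9
(c & (a & ((a -> a) | ~d))) = min(0.2, 0.9) = 0.2
~(c & (a & ((a -> a) | ~d))): Gödel ¬ of 0.2 = 0 (operand ≠ 0)
(~c | ~(c & (a & ((a -> a) | ~d)))) = max(0, 0) = 0
~a: Gödel ¬ of 0.9 = 0 (operand ≠ 0)
((~c | ~(c & (a & ((a -> a) | ~d)))) & ~a) = min(0, 0) = 0
(d | ((~c | ~(c & (a & ((a -> a) | ~d)))) & ~a)) = max(0.5, 0) = 0.5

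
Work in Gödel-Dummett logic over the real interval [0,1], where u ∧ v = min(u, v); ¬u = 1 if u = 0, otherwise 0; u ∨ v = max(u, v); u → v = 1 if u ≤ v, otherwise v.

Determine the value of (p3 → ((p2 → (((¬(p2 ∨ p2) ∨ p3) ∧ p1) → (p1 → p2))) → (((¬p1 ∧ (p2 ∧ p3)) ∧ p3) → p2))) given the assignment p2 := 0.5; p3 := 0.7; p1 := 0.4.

1.00

(p2 ∨ p2) = max(0.5, 0.5) = 0.5
¬(p2 ∨ p2): Gödel ¬ of 0.5 = 0 (operand ≠ 0)
(¬(p2 ∨ p2) ∨ p3) = max(0, 0.7) = 0.7
((¬(p2 ∨ p2) ∨ p3) ∧ p1) = min(0.7, 0.4) = 0.4
(p1 → p2): 0.4 ≤ 0.5, so result = 1
(((¬(p2 ∨ p2) ∨ p3) ∧ p1) → (p1 → p2)): 0.4 ≤ 1, so result = 1
(p2 → (((¬(p2 ∨ p2) ∨ p3) ∧ p1) → (p1 → p2))): 0.5 ≤ 1, so result = 1
¬p1: Gödel ¬ of 0.4 = 0 (operand ≠ 0)
(p2 ∧ p3) = min(0.5, 0.7) = 0.5
(¬p1 ∧ (p2 ∧ p3)) = min(0, 0.5) = 0
((¬p1 ∧ (p2 ∧ p3)) ∧ p3) = min(0, 0.7) = 0
(((¬p1 ∧ (p2 ∧ p3)) ∧ p3) → p2): 0 ≤ 0.5, so result = 1
((p2 → (((¬(p2 ∨ p2) ∨ p3) ∧ p1) → (p1 → p2))) → (((¬p1 ∧ (p2 ∧ p3)) ∧ p3) → p2)): 1 ≤ 1, so result = 1
(p3 → ((p2 → (((¬(p2 ∨ p2) ∨ p3) ∧ p1) → (p1 → p2))) → (((¬p1 ∧ (p2 ∧ p3)) ∧ p3) → p2))): 0.7 ≤ 1, so result = 1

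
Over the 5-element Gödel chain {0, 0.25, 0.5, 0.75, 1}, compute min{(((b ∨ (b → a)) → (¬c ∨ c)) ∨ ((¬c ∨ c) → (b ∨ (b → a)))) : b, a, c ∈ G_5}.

1.00

Every assignment gives 1. For instance at b = 0, a = 0, c = 0:
  (b → a): 0 ≤ 0, so result = 1
  (b ∨ (b → a)) = max(0, 1) = 1
  ¬c: Gödel ¬ of 0 = 1 (operand is 0)
  (¬c ∨ c) = max(1, 0) = 1
  ((b ∨ (b → a)) → (¬c ∨ c)): 1 ≤ 1, so result = 1
  ¬c: Gödel ¬ of 0 = 1 (operand is 0)
  (¬c ∨ c) = max(1, 0) = 1
  (b → a): 0 ≤ 0, so result = 1
  (b ∨ (b → a)) = max(0, 1) = 1
  ((¬c ∨ c) → (b ∨ (b → a))): 1 ≤ 1, so result = 1
  (((b ∨ (b → a)) → (¬c ∨ c)) ∨ ((¬c ∨ c) → (b ∨ (b → a)))) = max(1, 1) = 1
All 125 assignments give value 1 — the formula is a G_5-tautology.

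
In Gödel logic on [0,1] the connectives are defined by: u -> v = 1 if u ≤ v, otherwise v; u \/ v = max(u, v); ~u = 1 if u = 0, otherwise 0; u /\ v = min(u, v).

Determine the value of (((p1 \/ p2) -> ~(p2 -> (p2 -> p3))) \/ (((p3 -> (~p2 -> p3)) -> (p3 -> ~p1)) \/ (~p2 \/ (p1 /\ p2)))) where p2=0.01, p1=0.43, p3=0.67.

0.01

(p1 \/ p2) = max(0.43, 0.01) = 0.43
(p2 -> p3): 0.01 ≤ 0.67, so result = 1
(p2 -> (p2 -> p3)): 0.01 ≤ 1, so result = 1
~(p2 -> (p2 -> p3)): Gödel ¬ of 1 = 0 (operand ≠ 0)
((p1 \/ p2) -> ~(p2 -> (p2 -> p3))): 0.43 > 0, so result = 0
~p2: Gödel ¬ of 0.01 = 0 (operand ≠ 0)
(~p2 -> p3): 0 ≤ 0.67, so result = 1
(p3 -> (~p2 -> p3)): 0.67 ≤ 1, so result = 1
~p1: Gödel ¬ of 0.43 = 0 (operand ≠ 0)
(p3 -> ~p1): 0.67 > 0, so result = 0
((p3 -> (~p2 -> p3)) -> (p3 -> ~p1)): 1 > 0, so result = 0
~p2: Gödel ¬ of 0.01 = 0 (operand ≠ 0)
(p1 /\ p2) = min(0.43, 0.01) = 0.01
(~p2 \/ (p1 /\ p2)) = max(0, 0.01) = 0.01
(((p3 -> (~p2 -> p3)) -> (p3 -> ~p1)) \/ (~p2 \/ (p1 /\ p2))) = max(0, 0.01) = 0.01
(((p1 \/ p2) -> ~(p2 -> (p2 -> p3))) \/ (((p3 -> (~p2 -> p3)) -> (p3 -> ~p1)) \/ (~p2 \/ (p1 /\ p2)))) = max(0, 0.01) = 0.01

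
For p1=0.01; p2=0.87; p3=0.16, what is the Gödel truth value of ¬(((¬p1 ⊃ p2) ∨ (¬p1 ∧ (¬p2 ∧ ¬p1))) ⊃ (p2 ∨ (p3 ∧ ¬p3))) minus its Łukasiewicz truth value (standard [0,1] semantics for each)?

Gödel evaluation:
  ¬p1: Gödel ¬ of 0.01 = 0 (operand ≠ 0)
  (¬p1 ⊃ p2): 0 ≤ 0.87, so result = 1
  ¬p1: Gödel ¬ of 0.01 = 0 (operand ≠ 0)
  ¬p2: Gödel ¬ of 0.87 = 0 (operand ≠ 0)
  ¬p1: Gödel ¬ of 0.01 = 0 (operand ≠ 0)
  (¬p2 ∧ ¬p1) = min(0, 0) = 0
  (¬p1 ∧ (¬p2 ∧ ¬p1)) = min(0, 0) = 0
  ((¬p1 ⊃ p2) ∨ (¬p1 ∧ (¬p2 ∧ ¬p1))) = max(1, 0) = 1
  ¬p3: Gödel ¬ of 0.16 = 0 (operand ≠ 0)
  (p3 ∧ ¬p3) = min(0.16, 0) = 0
  (p2 ∨ (p3 ∧ ¬p3)) = max(0.87, 0) = 0.87
  (((¬p1 ⊃ p2) ∨ (¬p1 ∧ (¬p2 ∧ ¬p1))) ⊃ (p2 ∨ (p3 ∧ ¬p3))): 1 > 0.87, so result = 0.87
  ¬(((¬p1 ⊃ p2) ∨ (¬p1 ∧ (¬p2 ∧ ¬p1))) ⊃ (p2 ∨ (p3 ∧ ¬p3))): Gödel ¬ of 0.87 = 0 (operand ≠ 0)
  Gödel value = 0
Łukasiewicz evaluation:
  ¬p1: Łukasiewicz ¬ gives 1 − 0.01 = 0.99
  (¬p1 ⊃ p2): min(1, 1 − 0.99 + 0.87) = 0.88
  ¬p1: Łukasiewicz ¬ gives 1 − 0.01 = 0.99
  ¬p2: Łukasiewicz ¬ gives 1 − 0.87 = 0.13
  ¬p1: Łukasiewicz ¬ gives 1 − 0.01 = 0.99
  (¬p2 ∧ ¬p1) = min(0.13, 0.99) = 0.13
  (¬p1 ∧ (¬p2 ∧ ¬p1)) = min(0.99, 0.13) = 0.13
  ((¬p1 ⊃ p2) ∨ (¬p1 ∧ (¬p2 ∧ ¬p1))) = max(0.88, 0.13) = 0.88
  ¬p3: Łukasiewicz ¬ gives 1 − 0.16 = 0.84
  (p3 ∧ ¬p3) = min(0.16, 0.84) = 0.16
  (p2 ∨ (p3 ∧ ¬p3)) = max(0.87, 0.16) = 0.87
  (((¬p1 ⊃ p2) ∨ (¬p1 ∧ (¬p2 ∧ ¬p1))) ⊃ (p2 ∨ (p3 ∧ ¬p3))): min(1, 1 − 0.88 + 0.87) = 0.99
  ¬(((¬p1 ⊃ p2) ∨ (¬p1 ∧ (¬p2 ∧ ¬p1))) ⊃ (p2 ∨ (p3 ∧ ¬p3))): Łukasiewicz ¬ gives 1 − 0.99 = 0.01
  Łukasiewicz value = 0.01
Difference: 0 − 0.01 = -0.01

-0.01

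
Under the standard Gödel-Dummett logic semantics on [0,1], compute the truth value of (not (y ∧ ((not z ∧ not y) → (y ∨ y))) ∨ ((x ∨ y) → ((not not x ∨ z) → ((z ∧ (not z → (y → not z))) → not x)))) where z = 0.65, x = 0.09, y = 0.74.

0.00

not z: Gödel ¬ of 0.65 = 0 (operand ≠ 0)
not y: Gödel ¬ of 0.74 = 0 (operand ≠ 0)
(not z ∧ not y) = min(0, 0) = 0
(y ∨ y) = max(0.74, 0.74) = 0.74
((not z ∧ not y) → (y ∨ y)): 0 ≤ 0.74, so result = 1
(y ∧ ((not z ∧ not y) → (y ∨ y))) = min(0.74, 1) = 0.74
not (y ∧ ((not z ∧ not y) → (y ∨ y))): Gödel ¬ of 0.74 = 0 (operand ≠ 0)
(x ∨ y) = max(0.09, 0.74) = 0.74
not x: Gödel ¬ of 0.09 = 0 (operand ≠ 0)
not not x: Gödel ¬ of 0 = 1 (operand is 0)
(not not x ∨ z) = max(1, 0.65) = 1
not z: Gödel ¬ of 0.65 = 0 (operand ≠ 0)
not z: Gödel ¬ of 0.65 = 0 (operand ≠ 0)
(y → not z): 0.74 > 0, so result = 0
(not z → (y → not z)): 0 ≤ 0, so result = 1
(z ∧ (not z → (y → not z))) = min(0.65, 1) = 0.65
not x: Gödel ¬ of 0.09 = 0 (operand ≠ 0)
((z ∧ (not z → (y → not z))) → not x): 0.65 > 0, so result = 0
((not not x ∨ z) → ((z ∧ (not z → (y → not z))) → not x)): 1 > 0, so result = 0
((x ∨ y) → ((not not x ∨ z) → ((z ∧ (not z → (y → not z))) → not x))): 0.74 > 0, so result = 0
(not (y ∧ ((not z ∧ not y) → (y ∨ y))) ∨ ((x ∨ y) → ((not not x ∨ z) → ((z ∧ (not z → (y → not z))) → not x)))) = max(0, 0) = 0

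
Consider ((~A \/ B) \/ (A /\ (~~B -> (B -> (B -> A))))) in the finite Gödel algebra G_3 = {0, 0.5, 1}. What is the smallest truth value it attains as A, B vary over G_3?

0.50

The minimum is attained at A = 0.5, B = 0:
  ~A: Gödel ¬ of 0.5 = 0 (operand ≠ 0)
  (~A \/ B) = max(0, 0) = 0
  ~B: Gödel ¬ of 0 = 1 (operand is 0)
  ~~B: Gödel ¬ of 1 = 0 (operand ≠ 0)
  (B -> A): 0 ≤ 0.5, so result = 1
  (B -> (B -> A)): 0 ≤ 1, so result = 1
  (~~B -> (B -> (B -> A))): 0 ≤ 1, so result = 1
  (A /\ (~~B -> (B -> (B -> A)))) = min(0.5, 1) = 0.5
  ((~A \/ B) \/ (A /\ (~~B -> (B -> (B -> A))))) = max(0, 0.5) = 0.5
Checking all 9 assignments confirms none give a value below 0.50.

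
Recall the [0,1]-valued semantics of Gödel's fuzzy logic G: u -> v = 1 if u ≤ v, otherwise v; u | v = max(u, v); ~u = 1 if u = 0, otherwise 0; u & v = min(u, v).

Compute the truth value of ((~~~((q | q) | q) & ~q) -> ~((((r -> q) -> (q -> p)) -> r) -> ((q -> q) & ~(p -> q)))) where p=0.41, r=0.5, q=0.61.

1.00

(q | q) = max(0.61, 0.61) = 0.61
((q | q) | q) = max(0.61, 0.61) = 0.61
~((q | q) | q): Gödel ¬ of 0.61 = 0 (operand ≠ 0)
~~((q | q) | q): Gödel ¬ of 0 = 1 (operand is 0)
~~~((q | q) | q): Gödel ¬ of 1 = 0 (operand ≠ 0)
~q: Gödel ¬ of 0.61 = 0 (operand ≠ 0)
(~~~((q | q) | q) & ~q) = min(0, 0) = 0
(r -> q): 0.5 ≤ 0.61, so result = 1
(q -> p): 0.61 > 0.41, so result = 0.41
((r -> q) -> (q -> p)): 1 > 0.41, so result = 0.41
(((r -> q) -> (q -> p)) -> r): 0.41 ≤ 0.5, so result = 1
(q -> q): 0.61 ≤ 0.61, so result = 1
(p -> q): 0.41 ≤ 0.61, so result = 1
~(p -> q): Gödel ¬ of 1 = 0 (operand ≠ 0)
((q -> q) & ~(p -> q)) = min(1, 0) = 0
((((r -> q) -> (q -> p)) -> r) -> ((q -> q) & ~(p -> q))): 1 > 0, so result = 0
~((((r -> q) -> (q -> p)) -> r) -> ((q -> q) & ~(p -> q))): Gödel ¬ of 0 = 1 (operand is 0)
((~~~((q | q) | q) & ~q) -> ~((((r -> q) -> (q -> p)) -> r) -> ((q -> q) & ~(p -> q)))): 0 ≤ 1, so result = 1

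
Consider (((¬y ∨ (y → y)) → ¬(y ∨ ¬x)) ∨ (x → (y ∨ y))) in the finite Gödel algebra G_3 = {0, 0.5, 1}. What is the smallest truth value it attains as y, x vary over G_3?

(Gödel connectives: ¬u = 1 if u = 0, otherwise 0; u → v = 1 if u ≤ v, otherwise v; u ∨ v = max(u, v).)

The minimum is attained at y = 0.5, x = 1:
  ¬y: Gödel ¬ of 0.5 = 0 (operand ≠ 0)
  (y → y): 0.5 ≤ 0.5, so result = 1
  (¬y ∨ (y → y)) = max(0, 1) = 1
  ¬x: Gödel ¬ of 1 = 0 (operand ≠ 0)
  (y ∨ ¬x) = max(0.5, 0) = 0.5
  ¬(y ∨ ¬x): Gödel ¬ of 0.5 = 0 (operand ≠ 0)
  ((¬y ∨ (y → y)) → ¬(y ∨ ¬x)): 1 > 0, so result = 0
  (y ∨ y) = max(0.5, 0.5) = 0.5
  (x → (y ∨ y)): 1 > 0.5, so result = 0.5
  (((¬y ∨ (y → y)) → ¬(y ∨ ¬x)) ∨ (x → (y ∨ y))) = max(0, 0.5) = 0.5
Checking all 9 assignments confirms none give a value below 0.50.

0.50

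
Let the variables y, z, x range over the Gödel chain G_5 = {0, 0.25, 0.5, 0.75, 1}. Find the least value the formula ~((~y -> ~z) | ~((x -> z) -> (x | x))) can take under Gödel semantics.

0.00

The minimum is attained at y = 0, z = 0, x = 0:
  ~y: Gödel ¬ of 0 = 1 (operand is 0)
  ~z: Gödel ¬ of 0 = 1 (operand is 0)
  (~y -> ~z): 1 ≤ 1, so result = 1
  (x -> z): 0 ≤ 0, so result = 1
  (x | x) = max(0, 0) = 0
  ((x -> z) -> (x | x)): 1 > 0, so result = 0
  ~((x -> z) -> (x | x)): Gödel ¬ of 0 = 1 (operand is 0)
  ((~y -> ~z) | ~((x -> z) -> (x | x))) = max(1, 1) = 1
  ~((~y -> ~z) | ~((x -> z) -> (x | x))): Gödel ¬ of 1 = 0 (operand ≠ 0)
Checking all 125 assignments confirms none give a value below 0.00.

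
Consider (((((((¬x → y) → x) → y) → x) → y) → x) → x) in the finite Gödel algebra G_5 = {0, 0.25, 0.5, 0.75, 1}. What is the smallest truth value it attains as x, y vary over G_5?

0.00

The minimum is attained at x = 0, y = 0:
  ¬x: Gödel ¬ of 0 = 1 (operand is 0)
  (¬x → y): 1 > 0, so result = 0
  ((¬x → y) → x): 0 ≤ 0, so result = 1
  (((¬x → y) → x) → y): 1 > 0, so result = 0
  ((((¬x → y) → x) → y) → x): 0 ≤ 0, so result = 1
  (((((¬x → y) → x) → y) → x) → y): 1 > 0, so result = 0
  ((((((¬x → y) → x) → y) → x) → y) → x): 0 ≤ 0, so result = 1
  (((((((¬x → y) → x) → y) → x) → y) → x) → x): 1 > 0, so result = 0
Checking all 25 assignments confirms none give a value below 0.00.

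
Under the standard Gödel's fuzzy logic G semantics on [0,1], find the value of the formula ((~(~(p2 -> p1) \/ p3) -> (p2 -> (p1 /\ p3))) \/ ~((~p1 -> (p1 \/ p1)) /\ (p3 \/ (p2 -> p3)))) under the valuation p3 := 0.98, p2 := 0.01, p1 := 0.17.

(p2 -> p1): 0.01 ≤ 0.17, so result = 1
~(p2 -> p1): Gödel ¬ of 1 = 0 (operand ≠ 0)
(~(p2 -> p1) \/ p3) = max(0, 0.98) = 0.98
~(~(p2 -> p1) \/ p3): Gödel ¬ of 0.98 = 0 (operand ≠ 0)
(p1 /\ p3) = min(0.17, 0.98) = 0.17
(p2 -> (p1 /\ p3)): 0.01 ≤ 0.17, so result = 1
(~(~(p2 -> p1) \/ p3) -> (p2 -> (p1 /\ p3))): 0 ≤ 1, so result = 1
~p1: Gödel ¬ of 0.17 = 0 (operand ≠ 0)
(p1 \/ p1) = max(0.17, 0.17) = 0.17
(~p1 -> (p1 \/ p1)): 0 ≤ 0.17, so result = 1
(p2 -> p3): 0.01 ≤ 0.98, so result = 1
(p3 \/ (p2 -> p3)) = max(0.98, 1) = 1
((~p1 -> (p1 \/ p1)) /\ (p3 \/ (p2 -> p3))) = min(1, 1) = 1
~((~p1 -> (p1 \/ p1)) /\ (p3 \/ (p2 -> p3))): Gödel ¬ of 1 = 0 (operand ≠ 0)
((~(~(p2 -> p1) \/ p3) -> (p2 -> (p1 /\ p3))) \/ ~((~p1 -> (p1 \/ p1)) /\ (p3 \/ (p2 -> p3)))) = max(1, 0) = 1

1.00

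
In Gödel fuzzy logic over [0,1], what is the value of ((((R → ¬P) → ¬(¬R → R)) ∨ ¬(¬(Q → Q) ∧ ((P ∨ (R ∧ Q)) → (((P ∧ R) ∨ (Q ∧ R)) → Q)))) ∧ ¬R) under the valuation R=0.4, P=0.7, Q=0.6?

0.00

¬P: Gödel ¬ of 0.7 = 0 (operand ≠ 0)
(R → ¬P): 0.4 > 0, so result = 0
¬R: Gödel ¬ of 0.4 = 0 (operand ≠ 0)
(¬R → R): 0 ≤ 0.4, so result = 1
¬(¬R → R): Gödel ¬ of 1 = 0 (operand ≠ 0)
((R → ¬P) → ¬(¬R → R)): 0 ≤ 0, so result = 1
(Q → Q): 0.6 ≤ 0.6, so result = 1
¬(Q → Q): Gödel ¬ of 1 = 0 (operand ≠ 0)
(R ∧ Q) = min(0.4, 0.6) = 0.4
(P ∨ (R ∧ Q)) = max(0.7, 0.4) = 0.7
(P ∧ R) = min(0.7, 0.4) = 0.4
(Q ∧ R) = min(0.6, 0.4) = 0.4
((P ∧ R) ∨ (Q ∧ R)) = max(0.4, 0.4) = 0.4
(((P ∧ R) ∨ (Q ∧ R)) → Q): 0.4 ≤ 0.6, so result = 1
((P ∨ (R ∧ Q)) → (((P ∧ R) ∨ (Q ∧ R)) → Q)): 0.7 ≤ 1, so result = 1
(¬(Q → Q) ∧ ((P ∨ (R ∧ Q)) → (((P ∧ R) ∨ (Q ∧ R)) → Q))) = min(0, 1) = 0
¬(¬(Q → Q) ∧ ((P ∨ (R ∧ Q)) → (((P ∧ R) ∨ (Q ∧ R)) → Q))): Gödel ¬ of 0 = 1 (operand is 0)
(((R → ¬P) → ¬(¬R → R)) ∨ ¬(¬(Q → Q) ∧ ((P ∨ (R ∧ Q)) → (((P ∧ R) ∨ (Q ∧ R)) → Q)))) = max(1, 1) = 1
¬R: Gödel ¬ of 0.4 = 0 (operand ≠ 0)
((((R → ¬P) → ¬(¬R → R)) ∨ ¬(¬(Q → Q) ∧ ((P ∨ (R ∧ Q)) → (((P ∧ R) ∨ (Q ∧ R)) → Q)))) ∧ ¬R) = min(1, 0) = 0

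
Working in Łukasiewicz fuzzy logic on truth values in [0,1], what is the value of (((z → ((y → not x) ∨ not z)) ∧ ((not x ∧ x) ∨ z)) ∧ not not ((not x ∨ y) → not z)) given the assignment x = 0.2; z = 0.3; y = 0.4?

0.30

not x: Łukasiewicz ¬ gives 1 − 0.2 = 0.8
(y → not x): min(1, 1 − 0.4 + 0.8) = 1
not z: Łukasiewicz ¬ gives 1 − 0.3 = 0.7
((y → not x) ∨ not z) = max(1, 0.7) = 1
(z → ((y → not x) ∨ not z)): min(1, 1 − 0.3 + 1) = 1
not x: Łukasiewicz ¬ gives 1 − 0.2 = 0.8
(not x ∧ x) = min(0.8, 0.2) = 0.2
((not x ∧ x) ∨ z) = max(0.2, 0.3) = 0.3
((z → ((y → not x) ∨ not z)) ∧ ((not x ∧ x) ∨ z)) = min(1, 0.3) = 0.3
not x: Łukasiewicz ¬ gives 1 − 0.2 = 0.8
(not x ∨ y) = max(0.8, 0.4) = 0.8
not z: Łukasiewicz ¬ gives 1 − 0.3 = 0.7
((not x ∨ y) → not z): min(1, 1 − 0.8 + 0.7) = 0.9
not ((not x ∨ y) → not z): Łukasiewicz ¬ gives 1 − 0.9 = 0.1
not not ((not x ∨ y) → not z): Łukasiewicz ¬ gives 1 − 0.1 = 0.9
(((z → ((y → not x) ∨ not z)) ∧ ((not x ∧ x) ∨ z)) ∧ not not ((not x ∨ y) → not z)) = min(0.3, 0.9) = 0.3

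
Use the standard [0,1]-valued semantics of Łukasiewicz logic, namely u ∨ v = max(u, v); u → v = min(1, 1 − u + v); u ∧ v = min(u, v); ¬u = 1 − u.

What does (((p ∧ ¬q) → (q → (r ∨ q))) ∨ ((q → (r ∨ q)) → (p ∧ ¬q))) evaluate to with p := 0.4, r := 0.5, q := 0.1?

¬q: Łukasiewicz ¬ gives 1 − 0.1 = 0.9
(p ∧ ¬q) = min(0.4, 0.9) = 0.4
(r ∨ q) = max(0.5, 0.1) = 0.5
(q → (r ∨ q)): min(1, 1 − 0.1 + 0.5) = 1
((p ∧ ¬q) → (q → (r ∨ q))): min(1, 1 − 0.4 + 1) = 1
(r ∨ q) = max(0.5, 0.1) = 0.5
(q → (r ∨ q)): min(1, 1 − 0.1 + 0.5) = 1
¬q: Łukasiewicz ¬ gives 1 − 0.1 = 0.9
(p ∧ ¬q) = min(0.4, 0.9) = 0.4
((q → (r ∨ q)) → (p ∧ ¬q)): min(1, 1 − 1 + 0.4) = 0.4
(((p ∧ ¬q) → (q → (r ∨ q))) ∨ ((q → (r ∨ q)) → (p ∧ ¬q))) = max(1, 0.4) = 1

1.00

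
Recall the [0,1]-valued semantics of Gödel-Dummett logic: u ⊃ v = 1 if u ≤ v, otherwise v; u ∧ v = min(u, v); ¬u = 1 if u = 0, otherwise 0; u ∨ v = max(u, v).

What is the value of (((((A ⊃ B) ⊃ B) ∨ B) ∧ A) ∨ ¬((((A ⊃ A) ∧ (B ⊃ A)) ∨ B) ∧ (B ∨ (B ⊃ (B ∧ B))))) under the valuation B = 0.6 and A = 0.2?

0.20

(A ⊃ B): 0.2 ≤ 0.6, so result = 1
((A ⊃ B) ⊃ B): 1 > 0.6, so result = 0.6
(((A ⊃ B) ⊃ B) ∨ B) = max(0.6, 0.6) = 0.6
((((A ⊃ B) ⊃ B) ∨ B) ∧ A) = min(0.6, 0.2) = 0.2
(A ⊃ A): 0.2 ≤ 0.2, so result = 1
(B ⊃ A): 0.6 > 0.2, so result = 0.2
((A ⊃ A) ∧ (B ⊃ A)) = min(1, 0.2) = 0.2
(((A ⊃ A) ∧ (B ⊃ A)) ∨ B) = max(0.2, 0.6) = 0.6
(B ∧ B) = min(0.6, 0.6) = 0.6
(B ⊃ (B ∧ B)): 0.6 ≤ 0.6, so result = 1
(B ∨ (B ⊃ (B ∧ B))) = max(0.6, 1) = 1
((((A ⊃ A) ∧ (B ⊃ A)) ∨ B) ∧ (B ∨ (B ⊃ (B ∧ B)))) = min(0.6, 1) = 0.6
¬((((A ⊃ A) ∧ (B ⊃ A)) ∨ B) ∧ (B ∨ (B ⊃ (B ∧ B)))): Gödel ¬ of 0.6 = 0 (operand ≠ 0)
(((((A ⊃ B) ⊃ B) ∨ B) ∧ A) ∨ ¬((((A ⊃ A) ∧ (B ⊃ A)) ∨ B) ∧ (B ∨ (B ⊃ (B ∧ B))))) = max(0.2, 0) = 0.2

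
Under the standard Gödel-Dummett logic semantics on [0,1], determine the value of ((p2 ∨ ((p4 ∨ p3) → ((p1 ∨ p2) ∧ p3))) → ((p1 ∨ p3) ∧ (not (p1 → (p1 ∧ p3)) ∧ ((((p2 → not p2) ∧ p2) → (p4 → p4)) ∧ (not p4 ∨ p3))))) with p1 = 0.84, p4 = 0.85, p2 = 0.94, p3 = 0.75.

0.00

(p4 ∨ p3) = max(0.85, 0.75) = 0.85
(p1 ∨ p2) = max(0.84, 0.94) = 0.94
((p1 ∨ p2) ∧ p3) = min(0.94, 0.75) = 0.75
((p4 ∨ p3) → ((p1 ∨ p2) ∧ p3)): 0.85 > 0.75, so result = 0.75
(p2 ∨ ((p4 ∨ p3) → ((p1 ∨ p2) ∧ p3))) = max(0.94, 0.75) = 0.94
(p1 ∨ p3) = max(0.84, 0.75) = 0.84
(p1 ∧ p3) = min(0.84, 0.75) = 0.75
(p1 → (p1 ∧ p3)): 0.84 > 0.75, so result = 0.75
not (p1 → (p1 ∧ p3)): Gödel ¬ of 0.75 = 0 (operand ≠ 0)
not p2: Gödel ¬ of 0.94 = 0 (operand ≠ 0)
(p2 → not p2): 0.94 > 0, so result = 0
((p2 → not p2) ∧ p2) = min(0, 0.94) = 0
(p4 → p4): 0.85 ≤ 0.85, so result = 1
(((p2 → not p2) ∧ p2) → (p4 → p4)): 0 ≤ 1, so result = 1
not p4: Gödel ¬ of 0.85 = 0 (operand ≠ 0)
(not p4 ∨ p3) = max(0, 0.75) = 0.75
((((p2 → not p2) ∧ p2) → (p4 → p4)) ∧ (not p4 ∨ p3)) = min(1, 0.75) = 0.75
(not (p1 → (p1 ∧ p3)) ∧ ((((p2 → not p2) ∧ p2) → (p4 → p4)) ∧ (not p4 ∨ p3))) = min(0, 0.75) = 0
((p1 ∨ p3) ∧ (not (p1 → (p1 ∧ p3)) ∧ ((((p2 → not p2) ∧ p2) → (p4 → p4)) ∧ (not p4 ∨ p3)))) = min(0.84, 0) = 0
((p2 ∨ ((p4 ∨ p3) → ((p1 ∨ p2) ∧ p3))) → ((p1 ∨ p3) ∧ (not (p1 → (p1 ∧ p3)) ∧ ((((p2 → not p2) ∧ p2) → (p4 → p4)) ∧ (not p4 ∨ p3))))): 0.94 > 0, so result = 0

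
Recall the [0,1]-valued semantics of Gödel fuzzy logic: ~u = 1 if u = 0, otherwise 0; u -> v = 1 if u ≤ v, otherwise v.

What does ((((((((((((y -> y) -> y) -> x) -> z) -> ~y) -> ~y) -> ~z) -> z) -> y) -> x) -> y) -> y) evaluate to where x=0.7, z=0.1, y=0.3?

1.00

(y -> y): 0.3 ≤ 0.3, so result = 1
((y -> y) -> y): 1 > 0.3, so result = 0.3
(((y -> y) -> y) -> x): 0.3 ≤ 0.7, so result = 1
((((y -> y) -> y) -> x) -> z): 1 > 0.1, so result = 0.1
~y: Gödel ¬ of 0.3 = 0 (operand ≠ 0)
(((((y -> y) -> y) -> x) -> z) -> ~y): 0.1 > 0, so result = 0
~y: Gödel ¬ of 0.3 = 0 (operand ≠ 0)
((((((y -> y) -> y) -> x) -> z) -> ~y) -> ~y): 0 ≤ 0, so result = 1
~z: Gödel ¬ of 0.1 = 0 (operand ≠ 0)
(((((((y -> y) -> y) -> x) -> z) -> ~y) -> ~y) -> ~z): 1 > 0, so result = 0
((((((((y -> y) -> y) -> x) -> z) -> ~y) -> ~y) -> ~z) -> z): 0 ≤ 0.1, so result = 1
(((((((((y -> y) -> y) -> x) -> z) -> ~y) -> ~y) -> ~z) -> z) -> y): 1 > 0.3, so result = 0.3
((((((((((y -> y) -> y) -> x) -> z) -> ~y) -> ~y) -> ~z) -> z) -> y) -> x): 0.3 ≤ 0.7, so result = 1
(((((((((((y -> y) -> y) -> x) -> z) -> ~y) -> ~y) -> ~z) -> z) -> y) -> x) -> y): 1 > 0.3, so result = 0.3
((((((((((((y -> y) -> y) -> x) -> z) -> ~y) -> ~y) -> ~z) -> z) -> y) -> x) -> y) -> y): 0.3 ≤ 0.3, so result = 1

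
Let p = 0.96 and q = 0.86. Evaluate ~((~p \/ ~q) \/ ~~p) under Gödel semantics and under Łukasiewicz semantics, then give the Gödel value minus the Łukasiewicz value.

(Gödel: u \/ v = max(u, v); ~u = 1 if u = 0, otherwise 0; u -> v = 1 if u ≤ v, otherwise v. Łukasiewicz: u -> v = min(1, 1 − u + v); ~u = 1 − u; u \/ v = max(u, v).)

-0.04

Gödel evaluation:
  ~p: Gödel ¬ of 0.96 = 0 (operand ≠ 0)
  ~q: Gödel ¬ of 0.86 = 0 (operand ≠ 0)
  (~p \/ ~q) = max(0, 0) = 0
  ~p: Gödel ¬ of 0.96 = 0 (operand ≠ 0)
  ~~p: Gödel ¬ of 0 = 1 (operand is 0)
  ((~p \/ ~q) \/ ~~p) = max(0, 1) = 1
  ~((~p \/ ~q) \/ ~~p): Gödel ¬ of 1 = 0 (operand ≠ 0)
  Gödel value = 0
Łukasiewicz evaluation:
  ~p: Łukasiewicz ¬ gives 1 − 0.96 = 0.04
  ~q: Łukasiewicz ¬ gives 1 − 0.86 = 0.14
  (~p \/ ~q) = max(0.04, 0.14) = 0.14
  ~p: Łukasiewicz ¬ gives 1 − 0.96 = 0.04
  ~~p: Łukasiewicz ¬ gives 1 − 0.04 = 0.96
  ((~p \/ ~q) \/ ~~p) = max(0.14, 0.96) = 0.96
  ~((~p \/ ~q) \/ ~~p): Łukasiewicz ¬ gives 1 − 0.96 = 0.04
  Łukasiewicz value = 0.04
Difference: 0 − 0.04 = -0.04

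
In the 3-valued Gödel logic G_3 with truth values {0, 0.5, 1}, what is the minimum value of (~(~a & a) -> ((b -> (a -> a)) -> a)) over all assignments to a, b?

0.00

The minimum is attained at a = 0, b = 0:
  ~a: Gödel ¬ of 0 = 1 (operand is 0)
  (~a & a) = min(1, 0) = 0
  ~(~a & a): Gödel ¬ of 0 = 1 (operand is 0)
  (a -> a): 0 ≤ 0, so result = 1
  (b -> (a -> a)): 0 ≤ 1, so result = 1
  ((b -> (a -> a)) -> a): 1 > 0, so result = 0
  (~(~a & a) -> ((b -> (a -> a)) -> a)): 1 > 0, so result = 0
Checking all 9 assignments confirms none give a value below 0.00.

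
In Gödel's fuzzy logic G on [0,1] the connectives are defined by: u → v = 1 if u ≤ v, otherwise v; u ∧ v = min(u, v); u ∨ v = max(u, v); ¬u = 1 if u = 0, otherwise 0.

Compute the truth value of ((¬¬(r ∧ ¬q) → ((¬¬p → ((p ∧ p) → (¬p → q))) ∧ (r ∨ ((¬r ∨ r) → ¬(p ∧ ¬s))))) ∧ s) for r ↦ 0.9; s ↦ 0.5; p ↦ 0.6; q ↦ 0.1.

0.50

¬q: Gödel ¬ of 0.1 = 0 (operand ≠ 0)
(r ∧ ¬q) = min(0.9, 0) = 0
¬(r ∧ ¬q): Gödel ¬ of 0 = 1 (operand is 0)
¬¬(r ∧ ¬q): Gödel ¬ of 1 = 0 (operand ≠ 0)
¬p: Gödel ¬ of 0.6 = 0 (operand ≠ 0)
¬¬p: Gödel ¬ of 0 = 1 (operand is 0)
(p ∧ p) = min(0.6, 0.6) = 0.6
¬p: Gödel ¬ of 0.6 = 0 (operand ≠ 0)
(¬p → q): 0 ≤ 0.1, so result = 1
((p ∧ p) → (¬p → q)): 0.6 ≤ 1, so result = 1
(¬¬p → ((p ∧ p) → (¬p → q))): 1 ≤ 1, so result = 1
¬r: Gödel ¬ of 0.9 = 0 (operand ≠ 0)
(¬r ∨ r) = max(0, 0.9) = 0.9
¬s: Gödel ¬ of 0.5 = 0 (operand ≠ 0)
(p ∧ ¬s) = min(0.6, 0) = 0
¬(p ∧ ¬s): Gödel ¬ of 0 = 1 (operand is 0)
((¬r ∨ r) → ¬(p ∧ ¬s)): 0.9 ≤ 1, so result = 1
(r ∨ ((¬r ∨ r) → ¬(p ∧ ¬s))) = max(0.9, 1) = 1
((¬¬p → ((p ∧ p) → (¬p → q))) ∧ (r ∨ ((¬r ∨ r) → ¬(p ∧ ¬s)))) = min(1, 1) = 1
(¬¬(r ∧ ¬q) → ((¬¬p → ((p ∧ p) → (¬p → q))) ∧ (r ∨ ((¬r ∨ r) → ¬(p ∧ ¬s))))): 0 ≤ 1, so result = 1
((¬¬(r ∧ ¬q) → ((¬¬p → ((p ∧ p) → (¬p → q))) ∧ (r ∨ ((¬r ∨ r) → ¬(p ∧ ¬s))))) ∧ s) = min(1, 0.5) = 0.5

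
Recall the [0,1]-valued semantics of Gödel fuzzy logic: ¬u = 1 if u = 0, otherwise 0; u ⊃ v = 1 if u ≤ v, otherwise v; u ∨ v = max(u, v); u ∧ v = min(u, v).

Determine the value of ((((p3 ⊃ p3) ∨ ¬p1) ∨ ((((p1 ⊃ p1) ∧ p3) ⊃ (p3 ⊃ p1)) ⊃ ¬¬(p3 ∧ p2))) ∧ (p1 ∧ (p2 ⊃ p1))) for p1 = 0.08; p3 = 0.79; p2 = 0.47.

0.08

(p3 ⊃ p3): 0.79 ≤ 0.79, so result = 1
¬p1: Gödel ¬ of 0.08 = 0 (operand ≠ 0)
((p3 ⊃ p3) ∨ ¬p1) = max(1, 0) = 1
(p1 ⊃ p1): 0.08 ≤ 0.08, so result = 1
((p1 ⊃ p1) ∧ p3) = min(1, 0.79) = 0.79
(p3 ⊃ p1): 0.79 > 0.08, so result = 0.08
(((p1 ⊃ p1) ∧ p3) ⊃ (p3 ⊃ p1)): 0.79 > 0.08, so result = 0.08
(p3 ∧ p2) = min(0.79, 0.47) = 0.47
¬(p3 ∧ p2): Gödel ¬ of 0.47 = 0 (operand ≠ 0)
¬¬(p3 ∧ p2): Gödel ¬ of 0 = 1 (operand is 0)
((((p1 ⊃ p1) ∧ p3) ⊃ (p3 ⊃ p1)) ⊃ ¬¬(p3 ∧ p2)): 0.08 ≤ 1, so result = 1
(((p3 ⊃ p3) ∨ ¬p1) ∨ ((((p1 ⊃ p1) ∧ p3) ⊃ (p3 ⊃ p1)) ⊃ ¬¬(p3 ∧ p2))) = max(1, 1) = 1
(p2 ⊃ p1): 0.47 > 0.08, so result = 0.08
(p1 ∧ (p2 ⊃ p1)) = min(0.08, 0.08) = 0.08
((((p3 ⊃ p3) ∨ ¬p1) ∨ ((((p1 ⊃ p1) ∧ p3) ⊃ (p3 ⊃ p1)) ⊃ ¬¬(p3 ∧ p2))) ∧ (p1 ∧ (p2 ⊃ p1))) = min(1, 0.08) = 0.08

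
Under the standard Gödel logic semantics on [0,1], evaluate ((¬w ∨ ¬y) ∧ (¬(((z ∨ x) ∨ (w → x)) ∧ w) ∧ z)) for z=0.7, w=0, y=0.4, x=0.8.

¬w: Gödel ¬ of 0 = 1 (operand is 0)
¬y: Gödel ¬ of 0.4 = 0 (operand ≠ 0)
(¬w ∨ ¬y) = max(1, 0) = 1
(z ∨ x) = max(0.7, 0.8) = 0.8
(w → x): 0 ≤ 0.8, so result = 1
((z ∨ x) ∨ (w → x)) = max(0.8, 1) = 1
(((z ∨ x) ∨ (w → x)) ∧ w) = min(1, 0) = 0
¬(((z ∨ x) ∨ (w → x)) ∧ w): Gödel ¬ of 0 = 1 (operand is 0)
(¬(((z ∨ x) ∨ (w → x)) ∧ w) ∧ z) = min(1, 0.7) = 0.7
((¬w ∨ ¬y) ∧ (¬(((z ∨ x) ∨ (w → x)) ∧ w) ∧ z)) = min(1, 0.7) = 0.7

0.70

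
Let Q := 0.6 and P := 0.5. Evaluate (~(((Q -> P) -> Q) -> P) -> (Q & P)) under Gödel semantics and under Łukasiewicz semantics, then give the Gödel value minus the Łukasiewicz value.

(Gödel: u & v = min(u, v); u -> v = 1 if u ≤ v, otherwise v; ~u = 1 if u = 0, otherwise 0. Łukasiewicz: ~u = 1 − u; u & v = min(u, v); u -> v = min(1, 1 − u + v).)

Gödel evaluation:
  (Q -> P): 0.6 > 0.5, so result = 0.5
  ((Q -> P) -> Q): 0.5 ≤ 0.6, so result = 1
  (((Q -> P) -> Q) -> P): 1 > 0.5, so result = 0.5
  ~(((Q -> P) -> Q) -> P): Gödel ¬ of 0.5 = 0 (operand ≠ 0)
  (Q & P) = min(0.6, 0.5) = 0.5
  (~(((Q -> P) -> Q) -> P) -> (Q & P)): 0 ≤ 0.5, so result = 1
  Gödel value = 1
Łukasiewicz evaluation:
  (Q -> P): min(1, 1 − 0.6 + 0.5) = 0.9
  ((Q -> P) -> Q): min(1, 1 − 0.9 + 0.6) = 0.7
  (((Q -> P) -> Q) -> P): min(1, 1 − 0.7 + 0.5) = 0.8
  ~(((Q -> P) -> Q) -> P): Łukasiewicz ¬ gives 1 − 0.8 = 0.2
  (Q & P) = min(0.6, 0.5) = 0.5
  (~(((Q -> P) -> Q) -> P) -> (Q & P)): min(1, 1 − 0.2 + 0.5) = 1
  Łukasiewicz value = 1
Difference: 1 − 1 = 0.00

0.00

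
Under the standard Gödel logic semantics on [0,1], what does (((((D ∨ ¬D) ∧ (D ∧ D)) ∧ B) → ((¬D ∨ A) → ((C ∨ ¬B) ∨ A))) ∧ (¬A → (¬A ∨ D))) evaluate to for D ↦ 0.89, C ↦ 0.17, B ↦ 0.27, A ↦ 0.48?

1.00

¬D: Gödel ¬ of 0.89 = 0 (operand ≠ 0)
(D ∨ ¬D) = max(0.89, 0) = 0.89
(D ∧ D) = min(0.89, 0.89) = 0.89
((D ∨ ¬D) ∧ (D ∧ D)) = min(0.89, 0.89) = 0.89
(((D ∨ ¬D) ∧ (D ∧ D)) ∧ B) = min(0.89, 0.27) = 0.27
¬D: Gödel ¬ of 0.89 = 0 (operand ≠ 0)
(¬D ∨ A) = max(0, 0.48) = 0.48
¬B: Gödel ¬ of 0.27 = 0 (operand ≠ 0)
(C ∨ ¬B) = max(0.17, 0) = 0.17
((C ∨ ¬B) ∨ A) = max(0.17, 0.48) = 0.48
((¬D ∨ A) → ((C ∨ ¬B) ∨ A)): 0.48 ≤ 0.48, so result = 1
((((D ∨ ¬D) ∧ (D ∧ D)) ∧ B) → ((¬D ∨ A) → ((C ∨ ¬B) ∨ A))): 0.27 ≤ 1, so result = 1
¬A: Gödel ¬ of 0.48 = 0 (operand ≠ 0)
¬A: Gödel ¬ of 0.48 = 0 (operand ≠ 0)
(¬A ∨ D) = max(0, 0.89) = 0.89
(¬A → (¬A ∨ D)): 0 ≤ 0.89, so result = 1
(((((D ∨ ¬D) ∧ (D ∧ D)) ∧ B) → ((¬D ∨ A) → ((C ∨ ¬B) ∨ A))) ∧ (¬A → (¬A ∨ D))) = min(1, 1) = 1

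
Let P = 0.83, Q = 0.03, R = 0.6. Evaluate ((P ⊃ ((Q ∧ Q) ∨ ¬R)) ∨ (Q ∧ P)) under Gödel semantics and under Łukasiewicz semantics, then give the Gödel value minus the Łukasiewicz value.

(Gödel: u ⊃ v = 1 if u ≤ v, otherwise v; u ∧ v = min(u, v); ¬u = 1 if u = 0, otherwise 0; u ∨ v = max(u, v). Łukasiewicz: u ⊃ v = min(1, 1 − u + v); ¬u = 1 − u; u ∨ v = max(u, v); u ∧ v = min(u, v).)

Gödel evaluation:
  (Q ∧ Q) = min(0.03, 0.03) = 0.03
  ¬R: Gödel ¬ of 0.6 = 0 (operand ≠ 0)
  ((Q ∧ Q) ∨ ¬R) = max(0.03, 0) = 0.03
  (P ⊃ ((Q ∧ Q) ∨ ¬R)): 0.83 > 0.03, so result = 0.03
  (Q ∧ P) = min(0.03, 0.83) = 0.03
  ((P ⊃ ((Q ∧ Q) ∨ ¬R)) ∨ (Q ∧ P)) = max(0.03, 0.03) = 0.03
  Gödel value = 0.03
Łukasiewicz evaluation:
  (Q ∧ Q) = min(0.03, 0.03) = 0.03
  ¬R: Łukasiewicz ¬ gives 1 − 0.6 = 0.4
  ((Q ∧ Q) ∨ ¬R) = max(0.03, 0.4) = 0.4
  (P ⊃ ((Q ∧ Q) ∨ ¬R)): min(1, 1 − 0.83 + 0.4) = 0.57
  (Q ∧ P) = min(0.03, 0.83) = 0.03
  ((P ⊃ ((Q ∧ Q) ∨ ¬R)) ∨ (Q ∧ P)) = max(0.57, 0.03) = 0.57
  Łukasiewicz value = 0.57
Difference: 0.03 − 0.57 = -0.54

-0.54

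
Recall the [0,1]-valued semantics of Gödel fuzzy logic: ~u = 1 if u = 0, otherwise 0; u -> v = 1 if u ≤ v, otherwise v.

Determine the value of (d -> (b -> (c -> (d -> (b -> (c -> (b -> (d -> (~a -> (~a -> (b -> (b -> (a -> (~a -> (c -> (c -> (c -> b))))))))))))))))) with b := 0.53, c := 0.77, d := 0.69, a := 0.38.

~a: Gödel ¬ of 0.38 = 0 (operand ≠ 0)
~a: Gödel ¬ of 0.38 = 0 (operand ≠ 0)
~a: Gödel ¬ of 0.38 = 0 (operand ≠ 0)
(c -> b): 0.77 > 0.53, so result = 0.53
(c -> (c -> b)): 0.77 > 0.53, so result = 0.53
(c -> (c -> (c -> b))): 0.77 > 0.53, so result = 0.53
(~a -> (c -> (c -> (c -> b)))): 0 ≤ 0.53, so result = 1
(a -> (~a -> (c -> (c -> (c -> b))))): 0.38 ≤ 1, so result = 1
(b -> (a -> (~a -> (c -> (c -> (c -> b)))))): 0.53 ≤ 1, so result = 1
(b -> (b -> (a -> (~a -> (c -> (c -> (c -> b))))))): 0.53 ≤ 1, so result = 1
(~a -> (b -> (b -> (a -> (~a -> (c -> (c -> (c -> b)))))))): 0 ≤ 1, so result = 1
(~a -> (~a -> (b -> (b -> (a -> (~a -> (c -> (c -> (c -> b))))))))): 0 ≤ 1, so result = 1
(d -> (~a -> (~a -> (b -> (b -> (a -> (~a -> (c -> (c -> (c -> b)))))))))): 0.69 ≤ 1, so result = 1
(b -> (d -> (~a -> (~a -> (b -> (b -> (a -> (~a -> (c -> (c -> (c -> b))))))))))): 0.53 ≤ 1, so result = 1
(c -> (b -> (d -> (~a -> (~a -> (b -> (b -> (a -> (~a -> (c -> (c -> (c -> b)))))))))))): 0.77 ≤ 1, so result = 1
(b -> (c -> (b -> (d -> (~a -> (~a -> (b -> (b -> (a -> (~a -> (c -> (c -> (c -> b))))))))))))): 0.53 ≤ 1, so result = 1
(d -> (b -> (c -> (b -> (d -> (~a -> (~a -> (b -> (b -> (a -> (~a -> (c -> (c -> (c -> b)))))))))))))): 0.69 ≤ 1, so result = 1
(c -> (d -> (b -> (c -> (b -> (d -> (~a -> (~a -> (b -> (b -> (a -> (~a -> (c -> (c -> (c -> b))))))))))))))): 0.77 ≤ 1, so result = 1
(b -> (c -> (d -> (b -> (c -> (b -> (d -> (~a -> (~a -> (b -> (b -> (a -> (~a -> (c -> (c -> (c -> b)))))))))))))))): 0.53 ≤ 1, so result = 1
(d -> (b -> (c -> (d -> (b -> (c -> (b -> (d -> (~a -> (~a -> (b -> (b -> (a -> (~a -> (c -> (c -> (c -> b))))))))))))))))): 0.69 ≤ 1, so result = 1

1.00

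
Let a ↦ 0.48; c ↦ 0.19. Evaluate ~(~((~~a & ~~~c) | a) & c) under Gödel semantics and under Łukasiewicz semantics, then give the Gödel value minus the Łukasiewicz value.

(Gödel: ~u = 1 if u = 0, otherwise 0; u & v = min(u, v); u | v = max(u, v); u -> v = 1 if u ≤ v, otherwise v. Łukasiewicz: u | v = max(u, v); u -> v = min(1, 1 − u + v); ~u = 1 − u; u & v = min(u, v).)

0.19

Gödel evaluation:
  ~a: Gödel ¬ of 0.48 = 0 (operand ≠ 0)
  ~~a: Gödel ¬ of 0 = 1 (operand is 0)
  ~c: Gödel ¬ of 0.19 = 0 (operand ≠ 0)
  ~~c: Gödel ¬ of 0 = 1 (operand is 0)
  ~~~c: Gödel ¬ of 1 = 0 (operand ≠ 0)
  (~~a & ~~~c) = min(1, 0) = 0
  ((~~a & ~~~c) | a) = max(0, 0.48) = 0.48
  ~((~~a & ~~~c) | a): Gödel ¬ of 0.48 = 0 (operand ≠ 0)
  (~((~~a & ~~~c) | a) & c) = min(0, 0.19) = 0
  ~(~((~~a & ~~~c) | a) & c): Gödel ¬ of 0 = 1 (operand is 0)
  Gödel value = 1
Łukasiewicz evaluation:
  ~a: Łukasiewicz ¬ gives 1 − 0.48 = 0.52
  ~~a: Łukasiewicz ¬ gives 1 − 0.52 = 0.48
  ~c: Łukasiewicz ¬ gives 1 − 0.19 = 0.81
  ~~c: Łukasiewicz ¬ gives 1 − 0.81 = 0.19
  ~~~c: Łukasiewicz ¬ gives 1 − 0.19 = 0.81
  (~~a & ~~~c) = min(0.48, 0.81) = 0.48
  ((~~a & ~~~c) | a) = max(0.48, 0.48) = 0.48
  ~((~~a & ~~~c) | a): Łukasiewicz ¬ gives 1 − 0.48 = 0.52
  (~((~~a & ~~~c) | a) & c) = min(0.52, 0.19) = 0.19
  ~(~((~~a & ~~~c) | a) & c): Łukasiewicz ¬ gives 1 − 0.19 = 0.81
  Łukasiewicz value = 0.81
Difference: 1 − 0.81 = 0.19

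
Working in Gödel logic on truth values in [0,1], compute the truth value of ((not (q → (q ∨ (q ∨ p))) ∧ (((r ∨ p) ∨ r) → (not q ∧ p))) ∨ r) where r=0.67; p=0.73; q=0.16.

0.67

(q ∨ p) = max(0.16, 0.73) = 0.73
(q ∨ (q ∨ p)) = max(0.16, 0.73) = 0.73
(q → (q ∨ (q ∨ p))): 0.16 ≤ 0.73, so result = 1
not (q → (q ∨ (q ∨ p))): Gödel ¬ of 1 = 0 (operand ≠ 0)
(r ∨ p) = max(0.67, 0.73) = 0.73
((r ∨ p) ∨ r) = max(0.73, 0.67) = 0.73
not q: Gödel ¬ of 0.16 = 0 (operand ≠ 0)
(not q ∧ p) = min(0, 0.73) = 0
(((r ∨ p) ∨ r) → (not q ∧ p)): 0.73 > 0, so result = 0
(not (q → (q ∨ (q ∨ p))) ∧ (((r ∨ p) ∨ r) → (not q ∧ p))) = min(0, 0) = 0
((not (q → (q ∨ (q ∨ p))) ∧ (((r ∨ p) ∨ r) → (not q ∧ p))) ∨ r) = max(0, 0.67) = 0.67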